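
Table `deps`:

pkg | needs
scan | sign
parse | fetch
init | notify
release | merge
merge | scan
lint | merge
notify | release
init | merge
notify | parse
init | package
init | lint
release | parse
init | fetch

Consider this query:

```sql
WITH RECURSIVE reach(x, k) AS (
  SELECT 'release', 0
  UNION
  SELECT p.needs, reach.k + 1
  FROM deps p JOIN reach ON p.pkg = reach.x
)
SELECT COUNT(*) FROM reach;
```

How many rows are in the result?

Base: (release, k=0).
Iteration 1: edges from {release} -> (merge, k=1), (parse, k=1).
Iteration 2: edges from {merge,parse} -> (fetch, k=2), (scan, k=2).
Iteration 3: edges from {fetch,scan} -> (sign, k=3).
Iteration 4: no outgoing edges from {sign}; recursion stops.
Total rows emitted: 6.

6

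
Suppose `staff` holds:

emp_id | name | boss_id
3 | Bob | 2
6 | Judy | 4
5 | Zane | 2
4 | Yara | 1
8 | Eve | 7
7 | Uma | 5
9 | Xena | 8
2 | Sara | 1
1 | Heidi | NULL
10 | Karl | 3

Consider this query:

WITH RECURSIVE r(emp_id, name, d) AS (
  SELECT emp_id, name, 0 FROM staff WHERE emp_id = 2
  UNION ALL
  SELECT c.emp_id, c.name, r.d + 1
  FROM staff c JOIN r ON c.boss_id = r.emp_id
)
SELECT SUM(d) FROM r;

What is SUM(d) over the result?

Base: emp_id=2 (Sara) at d 0.
Iteration 1: rows with boss_id in {2} -> Bob (id 3, d 1), Zane (id 5, d 1).
Iteration 2: rows with boss_id in {3,5} -> Uma (id 7, d 2), Karl (id 10, d 2).
Iteration 3: rows with boss_id in {7,10} -> Eve (id 8, d 3).
Iteration 4: rows with boss_id in {8} -> Xena (id 9, d 4).
Iteration 5: no rows with boss_id in {9}; recursion stops.
SUM(d) = 0 + 1 + 1 + 2 + 2 + 3 + 4 = 13.

13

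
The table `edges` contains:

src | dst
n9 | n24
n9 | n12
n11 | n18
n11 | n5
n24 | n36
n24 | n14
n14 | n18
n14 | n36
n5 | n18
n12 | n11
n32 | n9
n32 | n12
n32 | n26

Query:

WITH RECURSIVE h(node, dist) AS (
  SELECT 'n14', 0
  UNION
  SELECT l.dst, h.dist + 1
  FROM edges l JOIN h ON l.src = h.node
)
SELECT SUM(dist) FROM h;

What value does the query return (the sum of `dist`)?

Base: (n14, dist=0).
Iteration 1: edges from {n14} -> (n18, dist=1), (n36, dist=1).
Iteration 2: no outgoing edges from {n18,n36}; recursion stops.
SUM(dist) = 0 + 1 + 1 = 2.

2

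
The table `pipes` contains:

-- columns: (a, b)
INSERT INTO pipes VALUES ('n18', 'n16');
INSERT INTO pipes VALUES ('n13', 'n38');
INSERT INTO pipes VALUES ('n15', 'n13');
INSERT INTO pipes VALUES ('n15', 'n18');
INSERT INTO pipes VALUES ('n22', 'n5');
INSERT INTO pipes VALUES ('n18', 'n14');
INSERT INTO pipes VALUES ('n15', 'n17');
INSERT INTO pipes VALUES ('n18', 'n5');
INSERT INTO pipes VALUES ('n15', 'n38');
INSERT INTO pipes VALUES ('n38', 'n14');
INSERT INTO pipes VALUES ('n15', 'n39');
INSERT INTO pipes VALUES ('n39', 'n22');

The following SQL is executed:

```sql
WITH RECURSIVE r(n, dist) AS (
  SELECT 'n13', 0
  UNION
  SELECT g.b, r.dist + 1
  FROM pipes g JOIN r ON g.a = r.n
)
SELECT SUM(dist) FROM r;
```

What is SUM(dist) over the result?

Base: (n13, dist=0).
Iteration 1: edges from {n13} -> (n38, dist=1).
Iteration 2: edges from {n38} -> (n14, dist=2).
Iteration 3: no outgoing edges from {n14}; recursion stops.
SUM(dist) = 0 + 1 + 2 = 3.

3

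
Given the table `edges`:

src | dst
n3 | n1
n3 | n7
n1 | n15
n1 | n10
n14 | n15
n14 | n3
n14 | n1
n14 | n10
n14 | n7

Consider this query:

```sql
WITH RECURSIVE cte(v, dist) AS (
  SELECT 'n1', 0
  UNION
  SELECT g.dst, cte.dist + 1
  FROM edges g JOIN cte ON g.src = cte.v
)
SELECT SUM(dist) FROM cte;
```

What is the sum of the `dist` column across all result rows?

2

Base: (n1, dist=0).
Iteration 1: edges from {n1} -> (n10, dist=1), (n15, dist=1).
Iteration 2: no outgoing edges from {n10,n15}; recursion stops.
SUM(dist) = 0 + 1 + 1 = 2.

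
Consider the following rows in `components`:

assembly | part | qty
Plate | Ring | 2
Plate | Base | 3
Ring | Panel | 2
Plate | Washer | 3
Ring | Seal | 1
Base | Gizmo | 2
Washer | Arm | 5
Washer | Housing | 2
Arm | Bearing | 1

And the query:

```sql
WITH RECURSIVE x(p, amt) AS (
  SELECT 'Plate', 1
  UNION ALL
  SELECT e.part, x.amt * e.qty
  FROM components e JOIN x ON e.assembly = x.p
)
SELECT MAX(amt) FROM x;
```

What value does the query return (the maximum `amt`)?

15

Base: (Plate, amt=1).
Iteration 1: components of {Plate} -> Base = 1*3 = 3, Ring = 1*2 = 2, Washer = 1*3 = 3.
Iteration 2: components of {Base,Ring,Washer} -> Arm = 3*5 = 15, Gizmo = 3*2 = 6, Housing = 3*2 = 6, Panel = 2*2 = 4, Seal = 2*1 = 2.
Iteration 3: components of {Arm,Gizmo,Housing,Panel,Seal} -> Bearing = 15*1 = 15.
Iteration 4: no further components; recursion stops.
amt values: 1, 2, 3, 3, 4, 2, 6, 15, 6, 15; the maximum is 15.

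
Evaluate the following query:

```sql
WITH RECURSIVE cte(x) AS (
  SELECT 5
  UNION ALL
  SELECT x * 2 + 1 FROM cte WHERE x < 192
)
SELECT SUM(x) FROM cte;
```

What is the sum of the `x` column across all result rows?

Base: x=5.
Iteration 1: 5 < 192 holds -> x = 5 * 2 + 1 = 11.
Iteration 2: 11 < 192 holds -> x = 11 * 2 + 1 = 23.
Iteration 3: 23 < 192 holds -> x = 23 * 2 + 1 = 47.
Iteration 4: 47 < 192 holds -> x = 47 * 2 + 1 = 95.
Iteration 5: 95 < 192 holds -> x = 95 * 2 + 1 = 191.
Iteration 6: 191 < 192 holds -> x = 191 * 2 + 1 = 383.
Iteration 7: 383 < 192 fails; recursion stops.
SUM(x) = 5 + 11 + 23 + 47 + 95 + 191 + 383 = 755.

755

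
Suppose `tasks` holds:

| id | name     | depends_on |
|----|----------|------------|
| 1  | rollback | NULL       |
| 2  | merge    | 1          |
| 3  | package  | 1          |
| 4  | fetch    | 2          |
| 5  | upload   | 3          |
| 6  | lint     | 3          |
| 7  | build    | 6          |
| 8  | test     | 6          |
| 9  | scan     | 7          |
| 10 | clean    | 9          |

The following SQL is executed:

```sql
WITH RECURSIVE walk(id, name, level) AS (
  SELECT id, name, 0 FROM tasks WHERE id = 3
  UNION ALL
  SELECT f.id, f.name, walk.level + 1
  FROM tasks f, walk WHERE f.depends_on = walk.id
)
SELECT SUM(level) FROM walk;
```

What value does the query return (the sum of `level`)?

Base: id=3 (package) at level 0.
Iteration 1: rows with depends_on in {3} -> upload (id 5, level 1), lint (id 6, level 1).
Iteration 2: rows with depends_on in {5,6} -> build (id 7, level 2), test (id 8, level 2).
Iteration 3: rows with depends_on in {7,8} -> scan (id 9, level 3).
Iteration 4: rows with depends_on in {9} -> clean (id 10, level 4).
Iteration 5: no rows with depends_on in {10}; recursion stops.
SUM(level) = 0 + 1 + 1 + 2 + 2 + 3 + 4 = 13.

13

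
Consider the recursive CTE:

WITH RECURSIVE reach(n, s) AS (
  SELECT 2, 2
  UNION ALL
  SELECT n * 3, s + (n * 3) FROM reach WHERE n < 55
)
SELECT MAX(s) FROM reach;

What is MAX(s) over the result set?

Base: n=2, s=2.
Iteration 1: 2 < 55 holds -> n = 2 * 3 = 6, s = 2 + 6 = 8.
Iteration 2: 6 < 55 holds -> n = 6 * 3 = 18, s = 8 + 18 = 26.
Iteration 3: 18 < 55 holds -> n = 18 * 3 = 54, s = 26 + 54 = 80.
Iteration 4: 54 < 55 holds -> n = 54 * 3 = 162, s = 80 + 162 = 242.
Iteration 5: 162 < 55 fails; recursion stops.
s values: 2, 8, 26, 80, 242; the maximum is 242.

242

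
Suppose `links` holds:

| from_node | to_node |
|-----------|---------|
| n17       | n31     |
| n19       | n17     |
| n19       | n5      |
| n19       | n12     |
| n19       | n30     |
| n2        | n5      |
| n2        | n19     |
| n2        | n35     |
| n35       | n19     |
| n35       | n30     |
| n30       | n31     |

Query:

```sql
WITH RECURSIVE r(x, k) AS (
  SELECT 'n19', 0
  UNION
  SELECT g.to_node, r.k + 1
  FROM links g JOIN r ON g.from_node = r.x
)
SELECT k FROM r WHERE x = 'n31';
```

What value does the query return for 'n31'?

Base: (n19, k=0).
Iteration 1: edges from {n19} -> (n12, k=1), (n17, k=1), (n30, k=1), (n5, k=1).
Iteration 2: edges from {n12,n17,n30,n5} -> (n31, k=2). [UNION drops 1 duplicate row(s)]
Iteration 3: no outgoing edges from {n31}; recursion stops.

2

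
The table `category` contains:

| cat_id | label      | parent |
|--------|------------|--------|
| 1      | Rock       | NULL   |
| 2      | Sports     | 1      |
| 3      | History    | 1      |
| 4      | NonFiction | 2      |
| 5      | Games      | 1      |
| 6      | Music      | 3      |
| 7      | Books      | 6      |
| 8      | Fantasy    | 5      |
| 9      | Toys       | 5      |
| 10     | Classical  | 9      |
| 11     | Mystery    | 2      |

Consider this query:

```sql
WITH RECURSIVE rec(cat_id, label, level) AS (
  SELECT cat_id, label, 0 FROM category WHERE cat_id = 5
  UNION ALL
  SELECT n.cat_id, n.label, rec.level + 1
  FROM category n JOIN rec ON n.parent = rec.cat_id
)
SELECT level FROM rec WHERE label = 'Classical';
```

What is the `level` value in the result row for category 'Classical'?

Base: cat_id=5 (Games) at level 0.
Iteration 1: rows with parent in {5} -> Fantasy (id 8, level 1), Toys (id 9, level 1).
Iteration 2: rows with parent in {8,9} -> Classical (id 10, level 2).
Iteration 3: no rows with parent in {10}; recursion stops.

2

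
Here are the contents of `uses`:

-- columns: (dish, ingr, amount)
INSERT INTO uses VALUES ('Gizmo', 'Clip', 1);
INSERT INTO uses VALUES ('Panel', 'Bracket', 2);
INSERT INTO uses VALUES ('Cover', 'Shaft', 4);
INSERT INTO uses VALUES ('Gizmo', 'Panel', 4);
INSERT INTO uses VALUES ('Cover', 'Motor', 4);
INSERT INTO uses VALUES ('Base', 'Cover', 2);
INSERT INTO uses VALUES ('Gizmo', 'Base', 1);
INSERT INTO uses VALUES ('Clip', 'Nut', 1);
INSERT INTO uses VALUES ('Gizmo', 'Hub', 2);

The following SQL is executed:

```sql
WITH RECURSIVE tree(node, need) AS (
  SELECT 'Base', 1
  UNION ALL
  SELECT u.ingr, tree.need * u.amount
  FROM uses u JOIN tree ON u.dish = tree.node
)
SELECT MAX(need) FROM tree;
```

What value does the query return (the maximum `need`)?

Base: (Base, need=1).
Iteration 1: components of {Base} -> Cover = 1*2 = 2.
Iteration 2: components of {Cover} -> Motor = 2*4 = 8, Shaft = 2*4 = 8.
Iteration 3: no further components; recursion stops.
need values: 1, 2, 8, 8; the maximum is 8.

8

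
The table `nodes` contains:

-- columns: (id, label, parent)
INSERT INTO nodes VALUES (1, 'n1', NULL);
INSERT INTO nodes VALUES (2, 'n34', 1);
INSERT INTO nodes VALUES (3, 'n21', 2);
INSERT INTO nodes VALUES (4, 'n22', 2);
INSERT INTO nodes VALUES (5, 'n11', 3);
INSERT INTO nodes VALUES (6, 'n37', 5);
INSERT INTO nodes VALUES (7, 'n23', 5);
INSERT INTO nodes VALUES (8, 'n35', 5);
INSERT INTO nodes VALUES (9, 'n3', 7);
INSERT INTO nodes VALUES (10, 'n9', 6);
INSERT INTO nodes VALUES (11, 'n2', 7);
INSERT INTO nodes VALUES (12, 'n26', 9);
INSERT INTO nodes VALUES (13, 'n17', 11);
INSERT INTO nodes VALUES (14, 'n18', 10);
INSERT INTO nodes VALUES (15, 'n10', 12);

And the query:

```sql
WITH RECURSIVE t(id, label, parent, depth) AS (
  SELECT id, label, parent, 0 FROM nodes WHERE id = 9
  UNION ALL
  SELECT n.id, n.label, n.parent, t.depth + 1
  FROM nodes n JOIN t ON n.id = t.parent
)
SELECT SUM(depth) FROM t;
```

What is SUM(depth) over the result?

Base: id=9 (n3), parent=7, depth 0.
Iteration 1: join on id=7 -> n23 (id 7, parent=5, depth 1).
Iteration 2: join on id=5 -> n11 (id 5, parent=3, depth 2).
Iteration 3: join on id=3 -> n21 (id 3, parent=2, depth 3).
Iteration 4: join on id=2 -> n34 (id 2, parent=1, depth 4).
Iteration 5: join on id=1 -> n1 (id 1, parent=NULL, depth 5).
Iteration 6: parent is NULL; no match; recursion stops.
SUM(depth) = 0 + 1 + 2 + 3 + 4 + 5 = 15.

15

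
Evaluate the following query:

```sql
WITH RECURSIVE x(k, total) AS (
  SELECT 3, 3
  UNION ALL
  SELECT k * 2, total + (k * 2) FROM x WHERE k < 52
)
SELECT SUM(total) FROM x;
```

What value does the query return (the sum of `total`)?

360

Base: k=3, total=3.
Iteration 1: 3 < 52 holds -> k = 3 * 2 = 6, total = 3 + 6 = 9.
Iteration 2: 6 < 52 holds -> k = 6 * 2 = 12, total = 9 + 12 = 21.
Iteration 3: 12 < 52 holds -> k = 12 * 2 = 24, total = 21 + 24 = 45.
Iteration 4: 24 < 52 holds -> k = 24 * 2 = 48, total = 45 + 48 = 93.
Iteration 5: 48 < 52 holds -> k = 48 * 2 = 96, total = 93 + 96 = 189.
Iteration 6: 96 < 52 fails; recursion stops.
SUM(total) = 3 + 9 + 21 + 45 + 93 + 189 = 360.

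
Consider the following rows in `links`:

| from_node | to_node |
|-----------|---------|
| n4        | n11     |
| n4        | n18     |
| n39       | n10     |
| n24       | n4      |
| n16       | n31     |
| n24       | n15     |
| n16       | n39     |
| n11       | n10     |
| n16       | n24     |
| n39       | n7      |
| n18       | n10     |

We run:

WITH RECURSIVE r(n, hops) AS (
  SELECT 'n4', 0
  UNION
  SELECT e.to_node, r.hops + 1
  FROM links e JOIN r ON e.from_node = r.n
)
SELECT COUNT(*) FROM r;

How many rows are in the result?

Base: (n4, hops=0).
Iteration 1: edges from {n4} -> (n11, hops=1), (n18, hops=1).
Iteration 2: edges from {n11,n18} -> (n10, hops=2). [UNION drops 1 duplicate row(s)]
Iteration 3: no outgoing edges from {n10}; recursion stops.
Total rows emitted: 4.

4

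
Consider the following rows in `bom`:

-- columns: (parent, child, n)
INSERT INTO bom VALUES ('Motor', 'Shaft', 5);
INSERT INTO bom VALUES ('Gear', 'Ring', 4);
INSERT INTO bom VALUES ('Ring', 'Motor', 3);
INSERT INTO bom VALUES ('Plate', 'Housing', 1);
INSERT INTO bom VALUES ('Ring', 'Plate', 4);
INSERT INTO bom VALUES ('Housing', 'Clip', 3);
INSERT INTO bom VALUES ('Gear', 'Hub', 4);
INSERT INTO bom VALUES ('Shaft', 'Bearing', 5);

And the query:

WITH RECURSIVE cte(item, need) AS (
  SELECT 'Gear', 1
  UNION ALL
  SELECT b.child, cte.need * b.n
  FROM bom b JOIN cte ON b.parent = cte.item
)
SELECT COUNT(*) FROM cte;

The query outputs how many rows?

9

Base: (Gear, need=1).
Iteration 1: components of {Gear} -> Hub = 1*4 = 4, Ring = 1*4 = 4.
Iteration 2: components of {Hub,Ring} -> Motor = 4*3 = 12, Plate = 4*4 = 16.
Iteration 3: components of {Motor,Plate} -> Housing = 16*1 = 16, Shaft = 12*5 = 60.
Iteration 4: components of {Housing,Shaft} -> Bearing = 60*5 = 300, Clip = 16*3 = 48.
Iteration 5: no further components; recursion stops.
Total rows emitted: 9.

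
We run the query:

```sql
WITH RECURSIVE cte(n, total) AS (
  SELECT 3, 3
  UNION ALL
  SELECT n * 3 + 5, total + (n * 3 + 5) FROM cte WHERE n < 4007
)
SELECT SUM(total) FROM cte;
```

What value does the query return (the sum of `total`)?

8928

Base: n=3, total=3.
Iteration 1: 3 < 4007 holds -> n = 3 * 3 + 5 = 14, total = 3 + 14 = 17.
Iteration 2: 14 < 4007 holds -> n = 14 * 3 + 5 = 47, total = 17 + 47 = 64.
Iteration 3: 47 < 4007 holds -> n = 47 * 3 + 5 = 146, total = 64 + 146 = 210.
Iteration 4: 146 < 4007 holds -> n = 146 * 3 + 5 = 443, total = 210 + 443 = 653.
Iteration 5: 443 < 4007 holds -> n = 443 * 3 + 5 = 1334, total = 653 + 1334 = 1987.
Iteration 6: 1334 < 4007 holds -> n = 1334 * 3 + 5 = 4007, total = 1987 + 4007 = 5994.
Iteration 7: 4007 < 4007 fails; recursion stops.
SUM(total) = 3 + 17 + 64 + 210 + 653 + 1987 + 5994 = 8928.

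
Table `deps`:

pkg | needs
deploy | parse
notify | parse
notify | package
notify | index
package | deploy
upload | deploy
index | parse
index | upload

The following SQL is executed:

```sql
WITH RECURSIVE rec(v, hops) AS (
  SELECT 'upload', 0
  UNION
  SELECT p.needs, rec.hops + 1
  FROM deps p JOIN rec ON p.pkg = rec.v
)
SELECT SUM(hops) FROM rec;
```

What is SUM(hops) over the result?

3

Base: (upload, hops=0).
Iteration 1: edges from {upload} -> (deploy, hops=1).
Iteration 2: edges from {deploy} -> (parse, hops=2).
Iteration 3: no outgoing edges from {parse}; recursion stops.
SUM(hops) = 0 + 1 + 2 = 3.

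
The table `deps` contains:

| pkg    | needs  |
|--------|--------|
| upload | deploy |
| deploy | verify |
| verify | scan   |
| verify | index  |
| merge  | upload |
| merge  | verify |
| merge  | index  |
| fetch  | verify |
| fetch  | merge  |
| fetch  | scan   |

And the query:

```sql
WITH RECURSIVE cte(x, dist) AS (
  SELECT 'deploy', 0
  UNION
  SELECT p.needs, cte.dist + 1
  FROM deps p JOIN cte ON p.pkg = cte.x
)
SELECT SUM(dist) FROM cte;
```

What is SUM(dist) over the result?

5

Base: (deploy, dist=0).
Iteration 1: edges from {deploy} -> (verify, dist=1).
Iteration 2: edges from {verify} -> (index, dist=2), (scan, dist=2).
Iteration 3: no outgoing edges from {index,scan}; recursion stops.
SUM(dist) = 0 + 1 + 2 + 2 = 5.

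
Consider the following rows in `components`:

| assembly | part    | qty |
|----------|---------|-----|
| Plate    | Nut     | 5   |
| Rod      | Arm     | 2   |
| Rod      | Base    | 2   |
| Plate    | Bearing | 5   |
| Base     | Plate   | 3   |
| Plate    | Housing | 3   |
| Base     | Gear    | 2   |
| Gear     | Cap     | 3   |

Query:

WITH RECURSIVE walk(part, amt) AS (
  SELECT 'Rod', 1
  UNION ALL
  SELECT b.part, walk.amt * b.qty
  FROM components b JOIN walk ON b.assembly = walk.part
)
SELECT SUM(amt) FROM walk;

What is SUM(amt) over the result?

105

Base: (Rod, amt=1).
Iteration 1: components of {Rod} -> Arm = 1*2 = 2, Base = 1*2 = 2.
Iteration 2: components of {Arm,Base} -> Gear = 2*2 = 4, Plate = 2*3 = 6.
Iteration 3: components of {Gear,Plate} -> Bearing = 6*5 = 30, Cap = 4*3 = 12, Housing = 6*3 = 18, Nut = 6*5 = 30.
Iteration 4: no further components; recursion stops.
SUM(amt) = 1 + 2 + 2 + 6 + 4 + 30 + 18 + 30 + 12 = 105.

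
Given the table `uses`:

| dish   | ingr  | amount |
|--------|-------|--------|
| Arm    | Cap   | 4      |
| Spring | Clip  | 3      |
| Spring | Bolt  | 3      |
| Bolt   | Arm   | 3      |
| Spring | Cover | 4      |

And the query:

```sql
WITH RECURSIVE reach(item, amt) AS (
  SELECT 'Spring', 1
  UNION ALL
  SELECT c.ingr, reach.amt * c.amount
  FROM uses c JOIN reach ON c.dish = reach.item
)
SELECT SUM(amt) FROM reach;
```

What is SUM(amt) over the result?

56

Base: (Spring, amt=1).
Iteration 1: components of {Spring} -> Bolt = 1*3 = 3, Clip = 1*3 = 3, Cover = 1*4 = 4.
Iteration 2: components of {Bolt,Clip,Cover} -> Arm = 3*3 = 9.
Iteration 3: components of {Arm} -> Cap = 9*4 = 36.
Iteration 4: no further components; recursion stops.
SUM(amt) = 1 + 3 + 4 + 3 + 9 + 36 = 56.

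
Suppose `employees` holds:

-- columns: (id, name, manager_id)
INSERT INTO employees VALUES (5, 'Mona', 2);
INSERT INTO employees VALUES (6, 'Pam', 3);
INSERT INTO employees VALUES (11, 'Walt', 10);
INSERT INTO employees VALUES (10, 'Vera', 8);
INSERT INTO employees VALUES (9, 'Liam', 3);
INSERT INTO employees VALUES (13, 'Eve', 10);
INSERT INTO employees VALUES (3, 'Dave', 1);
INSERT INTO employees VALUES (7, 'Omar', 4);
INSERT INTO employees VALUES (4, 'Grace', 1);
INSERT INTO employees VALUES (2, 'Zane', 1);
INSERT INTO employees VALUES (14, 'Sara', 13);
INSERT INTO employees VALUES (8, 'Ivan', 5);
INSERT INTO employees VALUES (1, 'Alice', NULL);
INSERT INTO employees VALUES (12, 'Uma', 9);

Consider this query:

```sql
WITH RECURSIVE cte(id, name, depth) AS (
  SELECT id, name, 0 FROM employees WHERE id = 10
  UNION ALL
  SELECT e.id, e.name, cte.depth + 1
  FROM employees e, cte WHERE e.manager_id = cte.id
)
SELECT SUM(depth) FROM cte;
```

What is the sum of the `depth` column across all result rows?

4

Base: id=10 (Vera) at depth 0.
Iteration 1: rows with manager_id in {10} -> Walt (id 11, depth 1), Eve (id 13, depth 1).
Iteration 2: rows with manager_id in {11,13} -> Sara (id 14, depth 2).
Iteration 3: no rows with manager_id in {14}; recursion stops.
SUM(depth) = 0 + 1 + 1 + 2 = 4.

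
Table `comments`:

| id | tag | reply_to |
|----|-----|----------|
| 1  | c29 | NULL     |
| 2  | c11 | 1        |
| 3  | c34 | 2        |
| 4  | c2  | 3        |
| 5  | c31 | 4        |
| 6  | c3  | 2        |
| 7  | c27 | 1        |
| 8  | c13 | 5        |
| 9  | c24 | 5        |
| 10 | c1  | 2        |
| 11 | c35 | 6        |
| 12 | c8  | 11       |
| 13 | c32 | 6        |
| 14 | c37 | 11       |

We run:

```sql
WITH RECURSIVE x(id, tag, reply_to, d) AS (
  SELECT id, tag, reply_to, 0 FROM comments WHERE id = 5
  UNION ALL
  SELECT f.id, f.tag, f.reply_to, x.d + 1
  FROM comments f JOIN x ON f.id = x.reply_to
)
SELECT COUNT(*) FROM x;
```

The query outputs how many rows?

5

Base: id=5 (c31), reply_to=4, d 0.
Iteration 1: join on id=4 -> c2 (id 4, reply_to=3, d 1).
Iteration 2: join on id=3 -> c34 (id 3, reply_to=2, d 2).
Iteration 3: join on id=2 -> c11 (id 2, reply_to=1, d 3).
Iteration 4: join on id=1 -> c29 (id 1, reply_to=NULL, d 4).
Iteration 5: reply_to is NULL; no match; recursion stops.
Total rows emitted: 5.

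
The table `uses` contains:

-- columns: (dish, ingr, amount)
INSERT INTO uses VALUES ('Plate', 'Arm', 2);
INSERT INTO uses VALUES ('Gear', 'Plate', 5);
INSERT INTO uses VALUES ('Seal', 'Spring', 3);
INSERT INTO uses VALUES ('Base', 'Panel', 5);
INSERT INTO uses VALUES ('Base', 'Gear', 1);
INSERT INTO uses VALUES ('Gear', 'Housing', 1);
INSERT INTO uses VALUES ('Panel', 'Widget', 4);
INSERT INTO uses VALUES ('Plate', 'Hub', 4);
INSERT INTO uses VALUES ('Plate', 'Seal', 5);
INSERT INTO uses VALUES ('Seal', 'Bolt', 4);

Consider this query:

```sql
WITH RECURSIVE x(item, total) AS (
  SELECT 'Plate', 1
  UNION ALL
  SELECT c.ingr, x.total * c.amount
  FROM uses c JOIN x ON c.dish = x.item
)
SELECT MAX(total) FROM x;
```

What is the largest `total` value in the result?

Base: (Plate, total=1).
Iteration 1: components of {Plate} -> Arm = 1*2 = 2, Hub = 1*4 = 4, Seal = 1*5 = 5.
Iteration 2: components of {Arm,Hub,Seal} -> Bolt = 5*4 = 20, Spring = 5*3 = 15.
Iteration 3: no further components; recursion stops.
total values: 1, 5, 4, 2, 20, 15; the maximum is 20.

20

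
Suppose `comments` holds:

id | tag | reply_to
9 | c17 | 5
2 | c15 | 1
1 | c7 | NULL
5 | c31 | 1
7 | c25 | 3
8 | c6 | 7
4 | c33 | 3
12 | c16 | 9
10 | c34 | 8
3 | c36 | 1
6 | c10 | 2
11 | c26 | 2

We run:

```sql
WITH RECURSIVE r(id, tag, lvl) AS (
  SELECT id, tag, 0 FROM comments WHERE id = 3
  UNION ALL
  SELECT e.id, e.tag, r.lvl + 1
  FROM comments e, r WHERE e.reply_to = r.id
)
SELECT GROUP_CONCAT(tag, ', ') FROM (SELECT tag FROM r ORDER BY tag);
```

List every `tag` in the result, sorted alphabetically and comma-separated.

Base: id=3 (c36) at lvl 0.
Iteration 1: rows with reply_to in {3} -> c33 (id 4, lvl 1), c25 (id 7, lvl 1).
Iteration 2: rows with reply_to in {4,7} -> c6 (id 8, lvl 2).
Iteration 3: rows with reply_to in {8} -> c34 (id 10, lvl 3).
Iteration 4: no rows with reply_to in {10}; recursion stops.

c25, c33, c34, c36, c6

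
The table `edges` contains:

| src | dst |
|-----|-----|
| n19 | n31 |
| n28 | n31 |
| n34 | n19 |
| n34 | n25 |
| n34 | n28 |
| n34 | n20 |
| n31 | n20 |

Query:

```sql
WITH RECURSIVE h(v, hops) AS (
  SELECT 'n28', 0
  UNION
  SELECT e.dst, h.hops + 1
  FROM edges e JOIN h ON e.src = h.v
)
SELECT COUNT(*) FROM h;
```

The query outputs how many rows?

3

Base: (n28, hops=0).
Iteration 1: edges from {n28} -> (n31, hops=1).
Iteration 2: edges from {n31} -> (n20, hops=2).
Iteration 3: no outgoing edges from {n20}; recursion stops.
Total rows emitted: 3.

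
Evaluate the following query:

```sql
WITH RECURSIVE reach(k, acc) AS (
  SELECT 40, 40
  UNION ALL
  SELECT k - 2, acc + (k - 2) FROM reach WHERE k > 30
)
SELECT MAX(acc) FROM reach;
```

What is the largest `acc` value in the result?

Base: k=40, acc=40.
Iteration 1: 40 > 30 holds -> k = 40 - 2 = 38, acc = 40 + 38 = 78.
Iteration 2: 38 > 30 holds -> k = 38 - 2 = 36, acc = 78 + 36 = 114.
Iteration 3: 36 > 30 holds -> k = 36 - 2 = 34, acc = 114 + 34 = 148.
Iteration 4: 34 > 30 holds -> k = 34 - 2 = 32, acc = 148 + 32 = 180.
Iteration 5: 32 > 30 holds -> k = 32 - 2 = 30, acc = 180 + 30 = 210.
Iteration 6: 30 > 30 fails; recursion stops.
acc values: 40, 78, 114, 148, 180, 210; the maximum is 210.

210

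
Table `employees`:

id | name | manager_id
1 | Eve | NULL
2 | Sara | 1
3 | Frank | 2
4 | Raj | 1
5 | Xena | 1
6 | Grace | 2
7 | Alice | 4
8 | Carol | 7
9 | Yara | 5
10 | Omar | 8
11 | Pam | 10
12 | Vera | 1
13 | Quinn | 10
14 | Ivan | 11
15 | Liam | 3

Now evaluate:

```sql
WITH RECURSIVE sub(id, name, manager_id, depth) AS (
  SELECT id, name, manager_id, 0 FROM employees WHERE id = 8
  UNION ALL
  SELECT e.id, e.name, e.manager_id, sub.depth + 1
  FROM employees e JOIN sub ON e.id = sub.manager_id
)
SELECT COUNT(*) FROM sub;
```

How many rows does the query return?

4

Base: id=8 (Carol), manager_id=7, depth 0.
Iteration 1: join on id=7 -> Alice (id 7, manager_id=4, depth 1).
Iteration 2: join on id=4 -> Raj (id 4, manager_id=1, depth 2).
Iteration 3: join on id=1 -> Eve (id 1, manager_id=NULL, depth 3).
Iteration 4: manager_id is NULL; no match; recursion stops.
Total rows emitted: 4.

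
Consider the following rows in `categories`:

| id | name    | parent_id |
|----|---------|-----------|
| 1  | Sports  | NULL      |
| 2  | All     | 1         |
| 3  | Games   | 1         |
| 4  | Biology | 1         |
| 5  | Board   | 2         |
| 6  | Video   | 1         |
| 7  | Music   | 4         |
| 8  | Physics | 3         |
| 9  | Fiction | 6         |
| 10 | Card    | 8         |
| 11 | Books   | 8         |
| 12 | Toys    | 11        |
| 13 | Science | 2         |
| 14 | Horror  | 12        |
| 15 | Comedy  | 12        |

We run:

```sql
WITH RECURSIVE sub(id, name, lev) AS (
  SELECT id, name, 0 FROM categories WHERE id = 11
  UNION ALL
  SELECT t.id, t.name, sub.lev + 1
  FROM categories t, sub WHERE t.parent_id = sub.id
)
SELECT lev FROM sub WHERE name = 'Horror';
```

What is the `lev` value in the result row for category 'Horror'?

2

Base: id=11 (Books) at lev 0.
Iteration 1: rows with parent_id in {11} -> Toys (id 12, lev 1).
Iteration 2: rows with parent_id in {12} -> Horror (id 14, lev 2), Comedy (id 15, lev 2).
Iteration 3: no rows with parent_id in {14,15}; recursion stops.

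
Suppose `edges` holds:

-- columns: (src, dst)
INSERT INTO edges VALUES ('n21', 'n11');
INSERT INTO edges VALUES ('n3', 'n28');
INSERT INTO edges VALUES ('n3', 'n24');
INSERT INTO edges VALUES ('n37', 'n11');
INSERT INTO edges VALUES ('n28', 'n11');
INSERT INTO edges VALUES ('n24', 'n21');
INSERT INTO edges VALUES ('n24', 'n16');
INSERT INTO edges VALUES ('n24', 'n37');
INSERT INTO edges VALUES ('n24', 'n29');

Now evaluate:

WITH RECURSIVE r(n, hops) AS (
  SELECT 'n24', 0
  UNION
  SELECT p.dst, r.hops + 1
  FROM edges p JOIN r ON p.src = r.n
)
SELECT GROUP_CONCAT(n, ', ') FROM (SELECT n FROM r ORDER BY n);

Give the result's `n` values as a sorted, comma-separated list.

n11, n16, n21, n24, n29, n37

Base: (n24, hops=0).
Iteration 1: edges from {n24} -> (n16, hops=1), (n21, hops=1), (n29, hops=1), (n37, hops=1).
Iteration 2: edges from {n16,n21,n29,n37} -> (n11, hops=2). [UNION drops 1 duplicate row(s)]
Iteration 3: no outgoing edges from {n11}; recursion stops.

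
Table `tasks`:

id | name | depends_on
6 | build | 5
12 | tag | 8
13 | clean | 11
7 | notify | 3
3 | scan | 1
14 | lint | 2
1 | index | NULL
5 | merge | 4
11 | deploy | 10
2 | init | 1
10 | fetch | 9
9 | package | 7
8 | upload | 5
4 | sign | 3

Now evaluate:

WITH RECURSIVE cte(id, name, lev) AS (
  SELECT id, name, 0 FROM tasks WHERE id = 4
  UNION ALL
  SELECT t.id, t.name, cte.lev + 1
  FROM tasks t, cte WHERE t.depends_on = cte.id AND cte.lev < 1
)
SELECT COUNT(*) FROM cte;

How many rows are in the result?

2

Base: id=4 (sign) at lev 0.
Iteration 1: rows with depends_on in {4} -> merge (id 5, lev 1).
Iteration 2: lev < 1 fails for all current rows; recursion stops.
Total rows emitted: 2.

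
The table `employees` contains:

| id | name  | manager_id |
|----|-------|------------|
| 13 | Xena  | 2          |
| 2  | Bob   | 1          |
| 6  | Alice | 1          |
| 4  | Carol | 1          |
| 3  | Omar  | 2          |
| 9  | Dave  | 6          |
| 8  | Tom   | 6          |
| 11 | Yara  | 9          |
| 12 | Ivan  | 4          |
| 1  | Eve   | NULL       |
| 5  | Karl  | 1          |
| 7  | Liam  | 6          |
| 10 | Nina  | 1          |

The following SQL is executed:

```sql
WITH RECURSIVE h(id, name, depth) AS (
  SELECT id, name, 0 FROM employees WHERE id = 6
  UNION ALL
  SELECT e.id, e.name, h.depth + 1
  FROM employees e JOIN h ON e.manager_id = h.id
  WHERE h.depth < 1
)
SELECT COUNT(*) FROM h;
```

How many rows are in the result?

4

Base: id=6 (Alice) at depth 0.
Iteration 1: rows with manager_id in {6} -> Liam (id 7, depth 1), Tom (id 8, depth 1), Dave (id 9, depth 1).
Iteration 2: depth < 1 fails for all current rows; recursion stops.
Total rows emitted: 4.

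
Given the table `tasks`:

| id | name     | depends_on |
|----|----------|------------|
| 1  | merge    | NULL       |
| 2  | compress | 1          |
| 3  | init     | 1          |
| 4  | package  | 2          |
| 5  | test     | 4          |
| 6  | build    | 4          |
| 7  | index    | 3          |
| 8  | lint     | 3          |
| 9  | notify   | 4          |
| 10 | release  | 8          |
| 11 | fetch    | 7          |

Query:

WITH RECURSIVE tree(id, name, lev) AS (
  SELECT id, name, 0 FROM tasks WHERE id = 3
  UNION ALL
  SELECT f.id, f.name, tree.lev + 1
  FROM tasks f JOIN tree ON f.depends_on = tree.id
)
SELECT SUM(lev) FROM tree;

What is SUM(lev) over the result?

6

Base: id=3 (init) at lev 0.
Iteration 1: rows with depends_on in {3} -> index (id 7, lev 1), lint (id 8, lev 1).
Iteration 2: rows with depends_on in {7,8} -> release (id 10, lev 2), fetch (id 11, lev 2).
Iteration 3: no rows with depends_on in {10,11}; recursion stops.
SUM(lev) = 0 + 1 + 1 + 2 + 2 = 6.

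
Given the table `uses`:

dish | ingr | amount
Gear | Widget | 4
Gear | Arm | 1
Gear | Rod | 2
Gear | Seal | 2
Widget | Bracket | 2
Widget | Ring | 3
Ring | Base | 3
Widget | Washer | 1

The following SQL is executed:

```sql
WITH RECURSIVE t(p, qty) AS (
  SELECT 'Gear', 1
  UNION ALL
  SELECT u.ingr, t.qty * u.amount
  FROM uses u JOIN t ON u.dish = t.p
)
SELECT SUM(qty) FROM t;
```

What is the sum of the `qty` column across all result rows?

70

Base: (Gear, qty=1).
Iteration 1: components of {Gear} -> Arm = 1*1 = 1, Rod = 1*2 = 2, Seal = 1*2 = 2, Widget = 1*4 = 4.
Iteration 2: components of {Arm,Rod,Seal,Widget} -> Bracket = 4*2 = 8, Ring = 4*3 = 12, Washer = 4*1 = 4.
Iteration 3: components of {Bracket,Ring,Washer} -> Base = 12*3 = 36.
Iteration 4: no further components; recursion stops.
SUM(qty) = 1 + 4 + 1 + 2 + 2 + 8 + 12 + 4 + 36 = 70.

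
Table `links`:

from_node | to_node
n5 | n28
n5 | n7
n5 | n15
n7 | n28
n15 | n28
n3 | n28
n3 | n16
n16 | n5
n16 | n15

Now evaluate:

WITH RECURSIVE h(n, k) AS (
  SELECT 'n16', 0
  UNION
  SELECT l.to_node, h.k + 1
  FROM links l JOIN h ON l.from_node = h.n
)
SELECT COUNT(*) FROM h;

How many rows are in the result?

Base: (n16, k=0).
Iteration 1: edges from {n16} -> (n15, k=1), (n5, k=1).
Iteration 2: edges from {n15,n5} -> (n15, k=2), (n28, k=2), (n7, k=2). [UNION drops 1 duplicate row(s)]
Iteration 3: edges from {n15,n28,n7} -> (n28, k=3). [UNION drops 1 duplicate row(s)]
Iteration 4: no outgoing edges from {n28}; recursion stops.
Total rows emitted: 7.

7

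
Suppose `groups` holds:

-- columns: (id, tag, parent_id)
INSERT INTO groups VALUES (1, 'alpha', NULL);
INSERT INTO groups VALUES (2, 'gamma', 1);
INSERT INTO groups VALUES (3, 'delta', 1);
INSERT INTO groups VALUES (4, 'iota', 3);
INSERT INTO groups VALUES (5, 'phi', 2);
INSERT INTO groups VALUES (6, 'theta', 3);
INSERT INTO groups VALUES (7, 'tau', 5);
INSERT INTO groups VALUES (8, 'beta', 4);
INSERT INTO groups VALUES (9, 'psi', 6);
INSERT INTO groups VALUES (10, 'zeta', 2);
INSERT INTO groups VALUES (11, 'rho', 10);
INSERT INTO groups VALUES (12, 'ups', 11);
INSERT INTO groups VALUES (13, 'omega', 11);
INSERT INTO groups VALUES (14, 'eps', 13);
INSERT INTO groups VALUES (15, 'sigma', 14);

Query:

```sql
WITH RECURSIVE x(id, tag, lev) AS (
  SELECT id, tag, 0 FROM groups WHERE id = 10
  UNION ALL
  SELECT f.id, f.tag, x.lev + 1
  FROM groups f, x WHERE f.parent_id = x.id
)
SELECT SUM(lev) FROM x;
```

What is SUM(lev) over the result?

Base: id=10 (zeta) at lev 0.
Iteration 1: rows with parent_id in {10} -> rho (id 11, lev 1).
Iteration 2: rows with parent_id in {11} -> ups (id 12, lev 2), omega (id 13, lev 2).
Iteration 3: rows with parent_id in {12,13} -> eps (id 14, lev 3).
Iteration 4: rows with parent_id in {14} -> sigma (id 15, lev 4).
Iteration 5: no rows with parent_id in {15}; recursion stops.
SUM(lev) = 0 + 1 + 2 + 2 + 3 + 4 = 12.

12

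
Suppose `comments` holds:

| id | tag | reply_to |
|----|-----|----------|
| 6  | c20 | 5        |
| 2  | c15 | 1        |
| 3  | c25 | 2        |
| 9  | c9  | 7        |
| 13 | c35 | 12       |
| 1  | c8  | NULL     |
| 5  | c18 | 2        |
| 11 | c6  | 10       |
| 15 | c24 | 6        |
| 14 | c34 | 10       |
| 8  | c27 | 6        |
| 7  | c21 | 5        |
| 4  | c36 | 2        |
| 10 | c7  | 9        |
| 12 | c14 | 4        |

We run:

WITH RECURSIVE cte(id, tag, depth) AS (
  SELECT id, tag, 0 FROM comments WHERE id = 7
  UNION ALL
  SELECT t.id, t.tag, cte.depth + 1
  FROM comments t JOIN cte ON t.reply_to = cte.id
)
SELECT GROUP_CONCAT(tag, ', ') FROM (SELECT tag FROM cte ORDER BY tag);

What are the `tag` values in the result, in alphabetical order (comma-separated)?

c21, c34, c6, c7, c9

Base: id=7 (c21) at depth 0.
Iteration 1: rows with reply_to in {7} -> c9 (id 9, depth 1).
Iteration 2: rows with reply_to in {9} -> c7 (id 10, depth 2).
Iteration 3: rows with reply_to in {10} -> c6 (id 11, depth 3), c34 (id 14, depth 3).
Iteration 4: no rows with reply_to in {11,14}; recursion stops.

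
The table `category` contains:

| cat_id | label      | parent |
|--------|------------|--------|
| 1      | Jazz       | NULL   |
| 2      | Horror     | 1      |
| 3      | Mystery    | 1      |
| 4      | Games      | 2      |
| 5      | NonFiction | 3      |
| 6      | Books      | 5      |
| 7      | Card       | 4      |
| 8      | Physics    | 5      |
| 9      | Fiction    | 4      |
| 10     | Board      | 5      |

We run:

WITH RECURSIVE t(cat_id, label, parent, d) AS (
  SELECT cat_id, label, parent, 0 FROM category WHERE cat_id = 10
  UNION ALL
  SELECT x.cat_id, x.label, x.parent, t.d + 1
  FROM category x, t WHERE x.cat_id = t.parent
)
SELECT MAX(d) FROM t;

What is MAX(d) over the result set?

3

Base: cat_id=10 (Board), parent=5, d 0.
Iteration 1: join on cat_id=5 -> NonFiction (id 5, parent=3, d 1).
Iteration 2: join on cat_id=3 -> Mystery (id 3, parent=1, d 2).
Iteration 3: join on cat_id=1 -> Jazz (id 1, parent=NULL, d 3).
Iteration 4: parent is NULL; no match; recursion stops.
d values: 0, 1, 2, 3; the maximum is 3.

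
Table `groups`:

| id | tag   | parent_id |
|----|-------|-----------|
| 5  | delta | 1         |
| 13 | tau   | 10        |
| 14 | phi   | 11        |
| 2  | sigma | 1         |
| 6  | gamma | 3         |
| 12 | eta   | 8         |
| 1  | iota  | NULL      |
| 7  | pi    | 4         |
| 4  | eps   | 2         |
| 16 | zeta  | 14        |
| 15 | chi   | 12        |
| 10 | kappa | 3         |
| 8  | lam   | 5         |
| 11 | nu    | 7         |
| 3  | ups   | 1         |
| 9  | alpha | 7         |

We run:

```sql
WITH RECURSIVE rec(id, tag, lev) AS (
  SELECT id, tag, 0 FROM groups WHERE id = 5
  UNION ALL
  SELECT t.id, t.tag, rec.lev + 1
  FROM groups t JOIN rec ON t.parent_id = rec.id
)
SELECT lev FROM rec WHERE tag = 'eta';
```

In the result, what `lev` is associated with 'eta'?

2

Base: id=5 (delta) at lev 0.
Iteration 1: rows with parent_id in {5} -> lam (id 8, lev 1).
Iteration 2: rows with parent_id in {8} -> eta (id 12, lev 2).
Iteration 3: rows with parent_id in {12} -> chi (id 15, lev 3).
Iteration 4: no rows with parent_id in {15}; recursion stops.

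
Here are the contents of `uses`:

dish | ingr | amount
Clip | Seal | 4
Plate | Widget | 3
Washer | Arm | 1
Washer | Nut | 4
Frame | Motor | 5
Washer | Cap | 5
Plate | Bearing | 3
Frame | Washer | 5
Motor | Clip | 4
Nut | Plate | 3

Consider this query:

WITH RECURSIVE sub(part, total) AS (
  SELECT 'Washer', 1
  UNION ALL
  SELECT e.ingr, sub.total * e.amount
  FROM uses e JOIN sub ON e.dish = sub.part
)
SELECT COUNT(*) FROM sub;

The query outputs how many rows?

7

Base: (Washer, total=1).
Iteration 1: components of {Washer} -> Arm = 1*1 = 1, Cap = 1*5 = 5, Nut = 1*4 = 4.
Iteration 2: components of {Arm,Cap,Nut} -> Plate = 4*3 = 12.
Iteration 3: components of {Plate} -> Bearing = 12*3 = 36, Widget = 12*3 = 36.
Iteration 4: no further components; recursion stops.
Total rows emitted: 7.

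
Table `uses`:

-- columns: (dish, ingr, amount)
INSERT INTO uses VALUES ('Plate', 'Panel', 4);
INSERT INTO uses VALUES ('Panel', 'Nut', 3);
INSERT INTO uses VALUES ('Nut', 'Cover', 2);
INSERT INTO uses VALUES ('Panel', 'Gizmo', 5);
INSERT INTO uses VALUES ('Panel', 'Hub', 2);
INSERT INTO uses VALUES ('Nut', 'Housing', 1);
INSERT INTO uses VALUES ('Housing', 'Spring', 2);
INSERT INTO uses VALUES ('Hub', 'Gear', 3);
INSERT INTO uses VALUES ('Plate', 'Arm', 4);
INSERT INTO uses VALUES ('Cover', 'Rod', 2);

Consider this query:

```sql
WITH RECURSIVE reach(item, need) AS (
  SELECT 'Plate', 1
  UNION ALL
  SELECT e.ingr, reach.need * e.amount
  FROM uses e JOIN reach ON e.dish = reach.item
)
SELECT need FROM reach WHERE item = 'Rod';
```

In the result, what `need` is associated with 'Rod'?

48

Base: (Plate, need=1).
Iteration 1: components of {Plate} -> Arm = 1*4 = 4, Panel = 1*4 = 4.
Iteration 2: components of {Arm,Panel} -> Gizmo = 4*5 = 20, Hub = 4*2 = 8, Nut = 4*3 = 12.
Iteration 3: components of {Gizmo,Hub,Nut} -> Cover = 12*2 = 24, Gear = 8*3 = 24, Housing = 12*1 = 12.
Iteration 4: components of {Cover,Gear,Housing} -> Rod = 24*2 = 48, Spring = 12*2 = 24.
Iteration 5: no further components; recursion stops.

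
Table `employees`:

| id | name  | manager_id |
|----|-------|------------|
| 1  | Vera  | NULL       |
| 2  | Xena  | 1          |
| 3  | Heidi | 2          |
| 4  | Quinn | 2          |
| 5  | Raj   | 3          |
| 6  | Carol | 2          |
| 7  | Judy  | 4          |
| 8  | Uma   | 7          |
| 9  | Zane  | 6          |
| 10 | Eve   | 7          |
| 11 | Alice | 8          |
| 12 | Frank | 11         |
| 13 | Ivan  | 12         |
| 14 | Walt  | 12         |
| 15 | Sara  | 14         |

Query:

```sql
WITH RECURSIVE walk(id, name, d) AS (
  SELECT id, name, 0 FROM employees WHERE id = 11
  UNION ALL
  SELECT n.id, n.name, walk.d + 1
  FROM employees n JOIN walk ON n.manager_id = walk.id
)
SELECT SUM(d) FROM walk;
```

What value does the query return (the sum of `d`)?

Base: id=11 (Alice) at d 0.
Iteration 1: rows with manager_id in {11} -> Frank (id 12, d 1).
Iteration 2: rows with manager_id in {12} -> Ivan (id 13, d 2), Walt (id 14, d 2).
Iteration 3: rows with manager_id in {13,14} -> Sara (id 15, d 3).
Iteration 4: no rows with manager_id in {15}; recursion stops.
SUM(d) = 0 + 1 + 2 + 2 + 3 = 8.

8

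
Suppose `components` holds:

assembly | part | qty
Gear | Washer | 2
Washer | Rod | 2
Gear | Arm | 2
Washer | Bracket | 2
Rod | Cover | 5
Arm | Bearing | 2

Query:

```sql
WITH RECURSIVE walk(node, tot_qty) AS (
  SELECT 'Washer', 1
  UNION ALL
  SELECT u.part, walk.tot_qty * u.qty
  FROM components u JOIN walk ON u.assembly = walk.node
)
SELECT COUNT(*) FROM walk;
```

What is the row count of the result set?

4

Base: (Washer, tot_qty=1).
Iteration 1: components of {Washer} -> Bracket = 1*2 = 2, Rod = 1*2 = 2.
Iteration 2: components of {Bracket,Rod} -> Cover = 2*5 = 10.
Iteration 3: no further components; recursion stops.
Total rows emitted: 4.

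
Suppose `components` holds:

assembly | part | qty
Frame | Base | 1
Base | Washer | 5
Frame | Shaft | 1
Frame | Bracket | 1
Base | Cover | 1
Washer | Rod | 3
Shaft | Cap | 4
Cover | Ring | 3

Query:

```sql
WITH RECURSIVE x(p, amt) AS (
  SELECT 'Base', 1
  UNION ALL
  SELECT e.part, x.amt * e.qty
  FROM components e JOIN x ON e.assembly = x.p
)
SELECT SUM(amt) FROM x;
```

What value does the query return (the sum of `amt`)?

Base: (Base, amt=1).
Iteration 1: components of {Base} -> Cover = 1*1 = 1, Washer = 1*5 = 5.
Iteration 2: components of {Cover,Washer} -> Ring = 1*3 = 3, Rod = 5*3 = 15.
Iteration 3: no further components; recursion stops.
SUM(amt) = 1 + 5 + 1 + 15 + 3 = 25.

25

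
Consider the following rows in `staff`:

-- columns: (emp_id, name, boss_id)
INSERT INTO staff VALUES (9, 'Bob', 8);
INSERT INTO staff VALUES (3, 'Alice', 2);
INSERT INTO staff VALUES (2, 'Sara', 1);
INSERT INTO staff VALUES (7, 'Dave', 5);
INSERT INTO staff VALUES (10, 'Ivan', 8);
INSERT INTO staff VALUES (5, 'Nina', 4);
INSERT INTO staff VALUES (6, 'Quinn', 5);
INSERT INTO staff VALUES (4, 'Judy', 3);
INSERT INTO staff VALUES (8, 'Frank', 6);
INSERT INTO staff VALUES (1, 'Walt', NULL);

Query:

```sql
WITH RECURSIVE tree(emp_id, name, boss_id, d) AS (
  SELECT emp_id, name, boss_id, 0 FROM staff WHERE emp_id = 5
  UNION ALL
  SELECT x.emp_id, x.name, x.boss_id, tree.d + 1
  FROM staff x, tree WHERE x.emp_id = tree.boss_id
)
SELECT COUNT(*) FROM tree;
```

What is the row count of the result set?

Base: emp_id=5 (Nina), boss_id=4, d 0.
Iteration 1: join on emp_id=4 -> Judy (id 4, boss_id=3, d 1).
Iteration 2: join on emp_id=3 -> Alice (id 3, boss_id=2, d 2).
Iteration 3: join on emp_id=2 -> Sara (id 2, boss_id=1, d 3).
Iteration 4: join on emp_id=1 -> Walt (id 1, boss_id=NULL, d 4).
Iteration 5: boss_id is NULL; no match; recursion stops.
Total rows emitted: 5.

5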